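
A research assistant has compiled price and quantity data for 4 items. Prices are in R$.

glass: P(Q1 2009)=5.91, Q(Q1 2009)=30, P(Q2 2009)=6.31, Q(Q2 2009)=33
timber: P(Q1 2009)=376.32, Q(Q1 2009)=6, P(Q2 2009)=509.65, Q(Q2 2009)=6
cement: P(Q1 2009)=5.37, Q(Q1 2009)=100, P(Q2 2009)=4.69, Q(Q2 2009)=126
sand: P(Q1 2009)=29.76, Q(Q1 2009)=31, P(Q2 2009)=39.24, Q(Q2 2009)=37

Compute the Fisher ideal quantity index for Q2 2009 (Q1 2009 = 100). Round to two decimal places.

Laspeyres component (base-period weights):
ΣP(Q1 2009)Q(Q2 2009) = 5.91×33 + 376.32×6 + 5.37×126 + 29.76×37 = 195.03 + 2257.92 + 676.62 + 1101.12 = 4230.69
ΣP(Q1 2009)Q(Q1 2009) = 5.91×30 + 376.32×6 + 5.37×100 + 29.76×31 = 177.3 + 2257.92 + 537 + 922.56 = 3894.78
L = 4230.69 / 3894.78 × 100 = 108.6246
Paasche component (current-period weights):
ΣP(Q2 2009)Q(Q2 2009) = 6.31×33 + 509.65×6 + 4.69×126 + 39.24×37 = 208.23 + 3057.9 + 590.94 + 1451.88 = 5308.95
ΣP(Q2 2009)Q(Q1 2009) = 6.31×30 + 509.65×6 + 4.69×100 + 39.24×31 = 189.3 + 3057.9 + 469 + 1216.44 = 4932.64
P = 5308.95 / 4932.64 × 100 = 107.6290
Fisher = √(L × P) = √(108.6246 × 107.6290) = 108.1257

108.13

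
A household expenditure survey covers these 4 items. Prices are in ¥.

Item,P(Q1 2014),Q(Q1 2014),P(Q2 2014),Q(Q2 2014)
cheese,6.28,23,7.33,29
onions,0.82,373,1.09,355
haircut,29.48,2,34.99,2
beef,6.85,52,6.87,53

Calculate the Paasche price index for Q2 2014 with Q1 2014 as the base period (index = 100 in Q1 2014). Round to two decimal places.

115.46

Paasche price index uses current-period quantities as weights.
ΣP(Q2 2014)·Q(Q2 2014) = 7.33×29 + 1.09×355 + 34.99×2 + 6.87×53 = 212.57 + 386.95 + 69.98 + 364.11 = 1033.61
ΣP(Q1 2014)·Q(Q2 2014) = 6.28×29 + 0.82×355 + 29.48×2 + 6.85×53 = 182.12 + 291.1 + 58.96 + 363.05 = 895.23
Index = 1033.61 / 895.23 × 100 = 115.4575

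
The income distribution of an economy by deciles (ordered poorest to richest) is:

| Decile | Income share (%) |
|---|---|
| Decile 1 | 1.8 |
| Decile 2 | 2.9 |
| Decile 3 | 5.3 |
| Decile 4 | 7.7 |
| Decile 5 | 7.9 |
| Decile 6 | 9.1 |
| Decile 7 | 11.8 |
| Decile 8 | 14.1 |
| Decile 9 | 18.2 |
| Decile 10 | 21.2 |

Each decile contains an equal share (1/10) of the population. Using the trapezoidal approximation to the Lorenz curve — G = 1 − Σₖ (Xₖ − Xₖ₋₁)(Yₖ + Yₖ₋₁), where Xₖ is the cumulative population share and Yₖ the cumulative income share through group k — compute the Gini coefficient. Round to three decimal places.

0.339

Cumulative income shares Yₖ: 0.0180, 0.0470, 0.1000, 0.1770, 0.2560, 0.3470, 0.4650, 0.6060, 0.7880, 1.0000
Σ (Xₖ−Xₖ₋₁)(Yₖ+Yₖ₋₁) = (1/10)(0.0180+0.0000) + (1/10)(0.0470+0.0180) + (1/10)(0.1000+0.0470) + (1/10)(0.1770+0.1000) + (1/10)(0.2560+0.1770) + (1/10)(0.3470+0.2560) + (1/10)(0.4650+0.3470) + (1/10)(0.6060+0.4650) + (1/10)(0.7880+0.6060) + (1/10)(1.0000+0.7880)
  = 0.0018 + 0.0065 + 0.0147 + 0.0277 + 0.0433 + 0.0603 + 0.0812 + 0.1071 + 0.1394 + 0.1788 = 0.6608
G = 1 − 0.6608 = 0.3392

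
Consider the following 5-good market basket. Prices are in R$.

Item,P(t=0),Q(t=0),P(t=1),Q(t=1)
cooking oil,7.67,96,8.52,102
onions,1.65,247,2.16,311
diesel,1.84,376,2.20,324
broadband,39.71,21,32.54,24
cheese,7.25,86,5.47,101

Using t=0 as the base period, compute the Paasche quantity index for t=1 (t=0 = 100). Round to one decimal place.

Paasche quantity index uses current-period prices as weights.
ΣP(t=1)·Q(t=1) = 8.52×102 + 2.16×311 + 2.20×324 + 32.54×24 + 5.47×101 = 869.04 + 671.76 + 712.8 + 780.96 + 552.47 = 3587.03
ΣP(t=1)·Q(t=0) = 8.52×96 + 2.16×247 + 2.20×376 + 32.54×21 + 5.47×86 = 817.92 + 533.52 + 827.2 + 683.34 + 470.42 = 3332.4
Index = 3587.03 / 3332.4 × 100 = 107.6410

107.6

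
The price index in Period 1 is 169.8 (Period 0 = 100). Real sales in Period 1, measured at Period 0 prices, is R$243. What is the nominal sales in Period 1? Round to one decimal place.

Nominal = Real × (Index/100) = 243 × (169.8/100)
        = 243 × 1.698 = 412.6140

412.6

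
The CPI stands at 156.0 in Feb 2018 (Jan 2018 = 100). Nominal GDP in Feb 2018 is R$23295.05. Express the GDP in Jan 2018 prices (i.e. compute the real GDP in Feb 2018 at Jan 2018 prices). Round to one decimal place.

14932.7

Real = Nominal ÷ (Index/100) = 23295.05 ÷ (156.0/100)
     = 23295.05 ÷ 1.560 = 14932.7244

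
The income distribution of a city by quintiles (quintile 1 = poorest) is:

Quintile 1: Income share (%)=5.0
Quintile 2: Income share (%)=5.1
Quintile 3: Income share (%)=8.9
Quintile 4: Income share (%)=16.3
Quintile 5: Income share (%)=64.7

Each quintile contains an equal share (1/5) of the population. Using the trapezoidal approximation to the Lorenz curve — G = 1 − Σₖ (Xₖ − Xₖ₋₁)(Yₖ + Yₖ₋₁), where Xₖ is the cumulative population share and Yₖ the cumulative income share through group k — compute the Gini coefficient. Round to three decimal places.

Cumulative income shares Yₖ: 0.0500, 0.1010, 0.1900, 0.3530, 1.0000
Σ (Xₖ−Xₖ₋₁)(Yₖ+Yₖ₋₁) = (1/5)(0.0500+0.0000) + (1/5)(0.1010+0.0500) + (1/5)(0.1900+0.1010) + (1/5)(0.3530+0.1900) + (1/5)(1.0000+0.3530)
  = 0.0100 + 0.0302 + 0.0582 + 0.1086 + 0.2706 = 0.4776
G = 1 − 0.4776 = 0.5224

0.522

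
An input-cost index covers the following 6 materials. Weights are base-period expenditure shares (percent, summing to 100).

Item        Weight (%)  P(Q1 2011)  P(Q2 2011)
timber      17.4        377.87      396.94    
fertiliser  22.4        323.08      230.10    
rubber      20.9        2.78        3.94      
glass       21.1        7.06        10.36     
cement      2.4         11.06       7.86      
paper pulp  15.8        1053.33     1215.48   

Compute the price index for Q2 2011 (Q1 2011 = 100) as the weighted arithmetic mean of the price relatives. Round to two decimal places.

timber: 17.4 × (396.94/377.87) = 17.4 × 1.050467 = 18.2781
fertiliser: 22.4 × (230.10/323.08) = 22.4 × 0.712208 = 15.9534
rubber: 20.9 × (3.94/2.78) = 20.9 × 1.417266 = 29.6209
glass: 21.1 × (10.36/7.06) = 21.1 × 1.467422 = 30.9626
cement: 2.4 × (7.86/11.06) = 2.4 × 0.710669 = 1.7056
paper pulp: 15.8 × (1215.48/1053.33) = 15.8 × 1.153940 = 18.2323
Index = Σ wᵢ·(p₁ᵢ/p₀ᵢ) = 18.2781 + 15.9534 + 29.6209 + 30.9626 + 1.7056 + 18.2323 = 114.7529

114.75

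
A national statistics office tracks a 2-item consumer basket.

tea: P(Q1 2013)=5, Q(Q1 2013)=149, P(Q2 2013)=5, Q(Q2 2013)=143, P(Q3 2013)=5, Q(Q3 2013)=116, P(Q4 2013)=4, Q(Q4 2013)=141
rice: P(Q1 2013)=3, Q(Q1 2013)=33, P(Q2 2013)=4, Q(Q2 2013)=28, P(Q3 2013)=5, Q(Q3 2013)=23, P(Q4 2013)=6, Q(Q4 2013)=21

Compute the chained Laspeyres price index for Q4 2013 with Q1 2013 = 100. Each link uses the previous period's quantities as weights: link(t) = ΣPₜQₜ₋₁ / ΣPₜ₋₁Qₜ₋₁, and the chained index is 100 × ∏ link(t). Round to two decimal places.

Link Q1 2013→Q2 2013:
ΣP(Q2 2013)Q(Q1 2013) = 5×149 + 4×33 = 745 + 132 = 877
ΣP(Q1 2013)Q(Q1 2013) = 5×149 + 3×33 = 745 + 99 = 844
link = 877/844 = 1.039100
Link Q2 2013→Q3 2013:
ΣP(Q3 2013)Q(Q2 2013) = 5×143 + 5×28 = 715 + 140 = 855
ΣP(Q2 2013)Q(Q2 2013) = 5×143 + 4×28 = 715 + 112 = 827
link = 855/827 = 1.033857
Link Q3 2013→Q4 2013:
ΣP(Q4 2013)Q(Q3 2013) = 4×116 + 6×23 = 464 + 138 = 602
ΣP(Q3 2013)Q(Q3 2013) = 5×116 + 5×23 = 580 + 115 = 695
link = 602/695 = 0.866187
Chained index = 100 × 1.039100 × 1.033857 × 0.866187 = 93.0528

93.05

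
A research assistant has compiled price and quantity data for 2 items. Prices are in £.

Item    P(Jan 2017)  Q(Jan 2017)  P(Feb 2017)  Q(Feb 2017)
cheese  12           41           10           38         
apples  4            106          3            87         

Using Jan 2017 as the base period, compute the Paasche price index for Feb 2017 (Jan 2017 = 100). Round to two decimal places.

Paasche price index uses current-period quantities as weights.
ΣP(Feb 2017)·Q(Feb 2017) = 10×38 + 3×87 = 380 + 261 = 641
ΣP(Jan 2017)·Q(Feb 2017) = 12×38 + 4×87 = 456 + 348 = 804
Index = 641 / 804 × 100 = 79.7264

79.73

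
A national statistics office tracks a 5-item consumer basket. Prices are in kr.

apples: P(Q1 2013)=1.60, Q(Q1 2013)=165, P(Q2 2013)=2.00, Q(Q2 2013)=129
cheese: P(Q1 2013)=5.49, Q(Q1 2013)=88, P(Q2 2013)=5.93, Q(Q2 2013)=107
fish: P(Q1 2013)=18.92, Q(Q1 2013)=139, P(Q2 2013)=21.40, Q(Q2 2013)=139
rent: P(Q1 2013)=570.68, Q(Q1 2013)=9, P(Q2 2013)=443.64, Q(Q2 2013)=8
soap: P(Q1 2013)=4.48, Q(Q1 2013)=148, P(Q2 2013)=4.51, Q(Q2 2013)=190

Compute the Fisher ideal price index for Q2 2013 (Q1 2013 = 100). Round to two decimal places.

93.03

Laspeyres component (base-period weights):
ΣP(Q2 2013)Q(Q1 2013) = 2.00×165 + 5.93×88 + 21.40×139 + 443.64×9 + 4.51×148 = 330 + 521.84 + 2974.6 + 3992.76 + 667.48 = 8486.68
ΣP(Q1 2013)Q(Q1 2013) = 1.60×165 + 5.49×88 + 18.92×139 + 570.68×9 + 4.48×148 = 264 + 483.12 + 2629.88 + 5136.12 + 663.04 = 9176.16
L = 8486.68 / 9176.16 × 100 = 92.4862
Paasche component (current-period weights):
ΣP(Q2 2013)Q(Q2 2013) = 2.00×129 + 5.93×107 + 21.40×139 + 443.64×8 + 4.51×190 = 258 + 634.51 + 2974.6 + 3549.12 + 856.9 = 8273.13
ΣP(Q1 2013)Q(Q2 2013) = 1.60×129 + 5.49×107 + 18.92×139 + 570.68×8 + 4.48×190 = 206.4 + 587.43 + 2629.88 + 4565.44 + 851.2 = 8840.35
P = 8273.13 / 8840.35 × 100 = 93.5837
Fisher = √(L × P) = √(92.4862 × 93.5837) = 93.0333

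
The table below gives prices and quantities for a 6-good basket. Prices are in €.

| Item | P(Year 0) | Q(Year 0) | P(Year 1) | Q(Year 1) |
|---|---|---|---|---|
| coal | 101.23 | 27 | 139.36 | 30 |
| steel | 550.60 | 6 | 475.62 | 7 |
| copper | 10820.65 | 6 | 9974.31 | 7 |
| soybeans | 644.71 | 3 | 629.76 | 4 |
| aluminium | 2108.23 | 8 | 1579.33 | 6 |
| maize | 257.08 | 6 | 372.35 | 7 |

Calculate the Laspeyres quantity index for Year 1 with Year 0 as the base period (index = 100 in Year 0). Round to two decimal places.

Laspeyres quantity index uses base-period prices as weights.
ΣP(Year 0)·Q(Year 1) = 101.23×30 + 550.60×7 + 10820.65×7 + 644.71×4 + 2108.23×6 + 257.08×7 = 3036.9 + 3854.2 + 75744.55 + 2578.84 + 12649.38 + 1799.56 = 99663.43
ΣP(Year 0)·Q(Year 0) = 101.23×27 + 550.60×6 + 10820.65×6 + 644.71×3 + 2108.23×8 + 257.08×6 = 2733.21 + 3303.6 + 64923.9 + 1934.13 + 16865.84 + 1542.48 = 91303.16
Index = 99663.43 / 91303.16 × 100 = 109.1566

109.16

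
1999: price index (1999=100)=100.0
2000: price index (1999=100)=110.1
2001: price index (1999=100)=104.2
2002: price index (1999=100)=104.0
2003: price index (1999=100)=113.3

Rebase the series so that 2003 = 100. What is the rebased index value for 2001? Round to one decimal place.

92.0

Rebased(2001) = 104.2 / 113.3 × 100 = 91.9682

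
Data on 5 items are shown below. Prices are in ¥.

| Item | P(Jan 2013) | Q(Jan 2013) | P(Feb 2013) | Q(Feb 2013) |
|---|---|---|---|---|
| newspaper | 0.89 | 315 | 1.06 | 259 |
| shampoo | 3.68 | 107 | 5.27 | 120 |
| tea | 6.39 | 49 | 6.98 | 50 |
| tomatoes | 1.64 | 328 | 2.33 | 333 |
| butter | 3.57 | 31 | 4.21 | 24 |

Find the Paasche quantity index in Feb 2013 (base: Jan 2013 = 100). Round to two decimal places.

Paasche quantity index uses current-period prices as weights.
ΣP(Feb 2013)·Q(Feb 2013) = 1.06×259 + 5.27×120 + 6.98×50 + 2.33×333 + 4.21×24 = 274.54 + 632.4 + 349 + 775.89 + 101.04 = 2132.87
ΣP(Feb 2013)·Q(Jan 2013) = 1.06×315 + 5.27×107 + 6.98×49 + 2.33×328 + 4.21×31 = 333.9 + 563.89 + 342.02 + 764.24 + 130.51 = 2134.56
Index = 2132.87 / 2134.56 × 100 = 99.9208

99.92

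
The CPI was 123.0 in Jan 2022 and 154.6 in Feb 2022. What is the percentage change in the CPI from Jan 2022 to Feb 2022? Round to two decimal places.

25.69%

Change = (154.6 − 123.0) / 123.0 × 100
       = 31.6 / 123.0 × 100 = 25.6911%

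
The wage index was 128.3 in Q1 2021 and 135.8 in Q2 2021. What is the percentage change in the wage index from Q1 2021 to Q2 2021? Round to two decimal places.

5.85%

Change = (135.8 − 128.3) / 128.3 × 100
       = 7.5 / 128.3 × 100 = 5.8457%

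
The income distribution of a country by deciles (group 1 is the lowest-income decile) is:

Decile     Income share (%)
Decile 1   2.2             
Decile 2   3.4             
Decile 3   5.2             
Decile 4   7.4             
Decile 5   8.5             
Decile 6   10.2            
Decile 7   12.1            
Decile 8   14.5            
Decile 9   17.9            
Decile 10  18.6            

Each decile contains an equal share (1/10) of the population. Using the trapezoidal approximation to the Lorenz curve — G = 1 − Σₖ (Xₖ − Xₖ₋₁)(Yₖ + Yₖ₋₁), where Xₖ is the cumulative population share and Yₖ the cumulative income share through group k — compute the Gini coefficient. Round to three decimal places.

Cumulative income shares Yₖ: 0.0220, 0.0560, 0.1080, 0.1820, 0.2670, 0.3690, 0.4900, 0.6350, 0.8140, 1.0000
Σ (Xₖ−Xₖ₋₁)(Yₖ+Yₖ₋₁) = (1/10)(0.0220+0.0000) + (1/10)(0.0560+0.0220) + (1/10)(0.1080+0.0560) + (1/10)(0.1820+0.1080) + (1/10)(0.2670+0.1820) + (1/10)(0.3690+0.2670) + (1/10)(0.4900+0.3690) + (1/10)(0.6350+0.4900) + (1/10)(0.8140+0.6350) + (1/10)(1.0000+0.8140)
  = 0.0022 + 0.0078 + 0.0164 + 0.0290 + 0.0449 + 0.0636 + 0.0859 + 0.1125 + 0.1449 + 0.1814 = 0.6886
G = 1 − 0.6886 = 0.3114

0.311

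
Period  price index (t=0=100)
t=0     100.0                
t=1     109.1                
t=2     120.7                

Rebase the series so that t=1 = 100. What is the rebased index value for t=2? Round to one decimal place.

Rebased(t=2) = 120.7 / 109.1 × 100 = 110.6324

110.6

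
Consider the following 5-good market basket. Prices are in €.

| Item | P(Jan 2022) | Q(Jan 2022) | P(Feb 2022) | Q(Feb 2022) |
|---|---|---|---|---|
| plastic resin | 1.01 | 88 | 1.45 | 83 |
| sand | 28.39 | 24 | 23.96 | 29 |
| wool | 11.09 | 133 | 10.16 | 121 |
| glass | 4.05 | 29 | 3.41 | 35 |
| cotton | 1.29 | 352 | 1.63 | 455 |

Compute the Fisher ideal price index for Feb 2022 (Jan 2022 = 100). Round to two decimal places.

97.19

Laspeyres component (base-period weights):
ΣP(Feb 2022)Q(Jan 2022) = 1.45×88 + 23.96×24 + 10.16×133 + 3.41×29 + 1.63×352 = 127.6 + 575.04 + 1351.28 + 98.89 + 573.76 = 2726.57
ΣP(Jan 2022)Q(Jan 2022) = 1.01×88 + 28.39×24 + 11.09×133 + 4.05×29 + 1.29×352 = 88.88 + 681.36 + 1474.97 + 117.45 + 454.08 = 2816.74
L = 2726.57 / 2816.74 × 100 = 96.7988
Paasche component (current-period weights):
ΣP(Feb 2022)Q(Feb 2022) = 1.45×83 + 23.96×29 + 10.16×121 + 3.41×35 + 1.63×455 = 120.35 + 694.84 + 1229.36 + 119.35 + 741.65 = 2905.55
ΣP(Jan 2022)Q(Feb 2022) = 1.01×83 + 28.39×29 + 11.09×121 + 4.05×35 + 1.29×455 = 83.83 + 823.31 + 1341.89 + 141.75 + 586.95 = 2977.73
P = 2905.55 / 2977.73 × 100 = 97.5760
Fisher = √(L × P) = √(96.7988 × 97.5760) = 97.1866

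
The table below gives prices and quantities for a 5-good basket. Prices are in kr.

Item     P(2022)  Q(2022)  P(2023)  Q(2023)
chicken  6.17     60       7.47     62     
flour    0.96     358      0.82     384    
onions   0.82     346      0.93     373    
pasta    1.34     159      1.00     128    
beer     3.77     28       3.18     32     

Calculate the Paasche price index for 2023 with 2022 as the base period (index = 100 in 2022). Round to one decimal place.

Paasche price index uses current-period quantities as weights.
ΣP(2023)·Q(2023) = 7.47×62 + 0.82×384 + 0.93×373 + 1.00×128 + 3.18×32 = 463.14 + 314.88 + 346.89 + 128 + 101.76 = 1354.67
ΣP(2022)·Q(2023) = 6.17×62 + 0.96×384 + 0.82×373 + 1.34×128 + 3.77×32 = 382.54 + 368.64 + 305.86 + 171.52 + 120.64 = 1349.2
Index = 1354.67 / 1349.2 × 100 = 100.4054

100.4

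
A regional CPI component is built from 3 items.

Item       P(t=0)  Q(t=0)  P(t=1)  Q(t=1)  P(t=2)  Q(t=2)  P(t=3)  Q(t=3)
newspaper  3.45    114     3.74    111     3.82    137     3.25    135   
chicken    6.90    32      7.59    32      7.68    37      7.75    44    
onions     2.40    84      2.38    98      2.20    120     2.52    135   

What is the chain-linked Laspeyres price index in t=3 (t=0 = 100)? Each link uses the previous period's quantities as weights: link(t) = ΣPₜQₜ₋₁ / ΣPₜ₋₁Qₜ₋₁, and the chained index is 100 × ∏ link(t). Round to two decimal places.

102.19

Link t=0→t=1:
ΣP(t=1)Q(t=0) = 3.74×114 + 7.59×32 + 2.38×84 = 426.36 + 242.88 + 199.92 = 869.16
ΣP(t=0)Q(t=0) = 3.45×114 + 6.90×32 + 2.40×84 = 393.3 + 220.8 + 201.6 = 815.7
link = 869.16/815.7 = 1.065539
Link t=1→t=2:
ΣP(t=2)Q(t=1) = 3.82×111 + 7.68×32 + 2.20×98 = 424.02 + 245.76 + 215.6 = 885.38
ΣP(t=1)Q(t=1) = 3.74×111 + 7.59×32 + 2.38×98 = 415.14 + 242.88 + 233.24 = 891.26
link = 885.38/891.26 = 0.993403
Link t=2→t=3:
ΣP(t=3)Q(t=2) = 3.25×137 + 7.75×37 + 2.52×120 = 445.25 + 286.75 + 302.4 = 1034.4
ΣP(t=2)Q(t=2) = 3.82×137 + 7.68×37 + 2.20×120 = 523.34 + 284.16 + 264 = 1071.5
link = 1034.4/1071.5 = 0.965376
Chained index = 100 × 1.065539 × 0.993403 × 0.965376 = 102.1859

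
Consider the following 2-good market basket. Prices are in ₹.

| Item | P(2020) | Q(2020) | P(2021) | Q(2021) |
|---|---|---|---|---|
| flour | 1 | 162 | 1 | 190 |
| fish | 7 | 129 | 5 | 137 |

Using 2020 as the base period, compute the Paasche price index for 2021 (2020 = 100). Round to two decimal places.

76.15

Paasche price index uses current-period quantities as weights.
ΣP(2021)·Q(2021) = 1×190 + 5×137 = 190 + 685 = 875
ΣP(2020)·Q(2021) = 1×190 + 7×137 = 190 + 959 = 1149
Index = 875 / 1149 × 100 = 76.1532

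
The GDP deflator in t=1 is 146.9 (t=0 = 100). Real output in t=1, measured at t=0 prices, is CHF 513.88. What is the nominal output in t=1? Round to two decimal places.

754.89

Nominal = Real × (Index/100) = 513.88 × (146.9/100)
        = 513.88 × 1.469 = 754.8897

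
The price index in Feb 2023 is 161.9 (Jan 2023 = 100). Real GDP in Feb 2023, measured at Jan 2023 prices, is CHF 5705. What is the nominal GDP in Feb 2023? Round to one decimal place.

9236.4

Nominal = Real × (Index/100) = 5705 × (161.9/100)
        = 5705 × 1.619 = 9236.3950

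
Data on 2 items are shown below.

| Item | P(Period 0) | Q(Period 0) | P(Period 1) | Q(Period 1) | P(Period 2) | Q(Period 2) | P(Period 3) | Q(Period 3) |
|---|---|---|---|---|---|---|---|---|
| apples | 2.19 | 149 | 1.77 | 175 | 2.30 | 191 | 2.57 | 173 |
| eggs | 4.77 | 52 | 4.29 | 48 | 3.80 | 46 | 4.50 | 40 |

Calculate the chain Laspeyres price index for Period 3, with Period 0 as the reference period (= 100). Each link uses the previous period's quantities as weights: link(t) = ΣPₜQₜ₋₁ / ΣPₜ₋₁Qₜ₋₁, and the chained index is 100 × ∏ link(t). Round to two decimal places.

Link Period 0→Period 1:
ΣP(Period 1)Q(Period 0) = 1.77×149 + 4.29×52 = 263.73 + 223.08 = 486.81
ΣP(Period 0)Q(Period 0) = 2.19×149 + 4.77×52 = 326.31 + 248.04 = 574.35
link = 486.81/574.35 = 0.847584
Link Period 1→Period 2:
ΣP(Period 2)Q(Period 1) = 2.30×175 + 3.80×48 = 402.5 + 182.4 = 584.9
ΣP(Period 1)Q(Period 1) = 1.77×175 + 4.29×48 = 309.75 + 205.92 = 515.67
link = 584.9/515.67 = 1.134253
Link Period 2→Period 3:
ΣP(Period 3)Q(Period 2) = 2.57×191 + 4.50×46 = 490.87 + 207 = 697.87
ΣP(Period 2)Q(Period 2) = 2.30×191 + 3.80×46 = 439.3 + 174.8 = 614.1
link = 697.87/614.1 = 1.136411
Chained index = 100 × 0.847584 × 1.134253 × 1.136411 = 109.2517

109.25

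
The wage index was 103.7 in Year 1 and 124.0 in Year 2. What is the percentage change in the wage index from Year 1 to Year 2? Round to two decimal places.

19.58%

Change = (124.0 − 103.7) / 103.7 × 100
       = 20.3 / 103.7 × 100 = 19.5757%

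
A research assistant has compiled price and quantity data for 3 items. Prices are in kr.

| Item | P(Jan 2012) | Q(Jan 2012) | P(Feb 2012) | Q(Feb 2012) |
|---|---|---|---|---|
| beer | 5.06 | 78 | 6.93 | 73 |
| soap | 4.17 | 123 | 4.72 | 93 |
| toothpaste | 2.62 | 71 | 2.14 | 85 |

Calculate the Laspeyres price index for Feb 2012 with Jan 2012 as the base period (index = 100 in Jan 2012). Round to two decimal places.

Laspeyres price index uses base-period quantities as weights.
ΣP(Feb 2012)·Q(Jan 2012) = 6.93×78 + 4.72×123 + 2.14×71 = 540.54 + 580.56 + 151.94 = 1273.04
ΣP(Jan 2012)·Q(Jan 2012) = 5.06×78 + 4.17×123 + 2.62×71 = 394.68 + 512.91 + 186.02 = 1093.61
Index = 1273.04 / 1093.61 × 100 = 116.4071

116.41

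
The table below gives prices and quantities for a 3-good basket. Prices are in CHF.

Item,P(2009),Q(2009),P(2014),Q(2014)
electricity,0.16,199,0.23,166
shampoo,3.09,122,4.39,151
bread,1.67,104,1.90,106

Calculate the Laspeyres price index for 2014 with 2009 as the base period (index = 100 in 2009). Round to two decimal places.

Laspeyres price index uses base-period quantities as weights.
ΣP(2014)·Q(2009) = 0.23×199 + 4.39×122 + 1.90×104 = 45.77 + 535.58 + 197.6 = 778.95
ΣP(2009)·Q(2009) = 0.16×199 + 3.09×122 + 1.67×104 = 31.84 + 376.98 + 173.68 = 582.5
Index = 778.95 / 582.5 × 100 = 133.7253

133.73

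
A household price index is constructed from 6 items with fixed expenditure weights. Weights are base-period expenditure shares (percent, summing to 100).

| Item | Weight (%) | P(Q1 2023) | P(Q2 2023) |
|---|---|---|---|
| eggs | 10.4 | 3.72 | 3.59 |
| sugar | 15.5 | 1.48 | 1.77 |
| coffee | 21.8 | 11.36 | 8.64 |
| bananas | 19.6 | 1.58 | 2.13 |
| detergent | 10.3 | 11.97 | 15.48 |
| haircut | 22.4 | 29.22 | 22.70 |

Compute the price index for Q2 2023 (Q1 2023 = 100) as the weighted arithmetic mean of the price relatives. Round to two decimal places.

eggs: 10.4 × (3.59/3.72) = 10.4 × 0.965054 = 10.0366
sugar: 15.5 × (1.77/1.48) = 15.5 × 1.195946 = 18.5372
coffee: 21.8 × (8.64/11.36) = 21.8 × 0.760563 = 16.5803
bananas: 19.6 × (2.13/1.58) = 19.6 × 1.348101 = 26.4228
detergent: 10.3 × (15.48/11.97) = 10.3 × 1.293233 = 13.3203
haircut: 22.4 × (22.70/29.22) = 22.4 × 0.776865 = 17.4018
Index = Σ wᵢ·(p₁ᵢ/p₀ᵢ) = 10.0366 + 18.5372 + 16.5803 + 26.4228 + 13.3203 + 17.4018 = 102.2989

102.30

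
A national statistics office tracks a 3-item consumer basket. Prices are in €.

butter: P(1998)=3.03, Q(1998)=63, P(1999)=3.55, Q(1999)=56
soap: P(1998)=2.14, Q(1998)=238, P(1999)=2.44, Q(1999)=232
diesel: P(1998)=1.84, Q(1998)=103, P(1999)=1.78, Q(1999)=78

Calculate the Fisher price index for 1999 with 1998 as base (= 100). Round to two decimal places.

Laspeyres component (base-period weights):
ΣP(1999)Q(1998) = 3.55×63 + 2.44×238 + 1.78×103 = 223.65 + 580.72 + 183.34 = 987.71
ΣP(1998)Q(1998) = 3.03×63 + 2.14×238 + 1.84×103 = 190.89 + 509.32 + 189.52 = 889.73
L = 987.71 / 889.73 × 100 = 111.0123
Paasche component (current-period weights):
ΣP(1999)Q(1999) = 3.55×56 + 2.44×232 + 1.78×78 = 198.8 + 566.08 + 138.84 = 903.72
ΣP(1998)Q(1999) = 3.03×56 + 2.14×232 + 1.84×78 = 169.68 + 496.48 + 143.52 = 809.68
P = 903.72 / 809.68 × 100 = 111.6145
Fisher = √(L × P) = √(111.0123 × 111.6145) = 111.3130

111.31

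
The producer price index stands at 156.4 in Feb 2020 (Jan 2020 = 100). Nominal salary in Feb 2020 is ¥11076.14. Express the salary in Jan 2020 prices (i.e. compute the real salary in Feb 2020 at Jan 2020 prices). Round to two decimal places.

7081.93

Real = Nominal ÷ (Index/100) = 11076.14 ÷ (156.4/100)
     = 11076.14 ÷ 1.564 = 7081.9309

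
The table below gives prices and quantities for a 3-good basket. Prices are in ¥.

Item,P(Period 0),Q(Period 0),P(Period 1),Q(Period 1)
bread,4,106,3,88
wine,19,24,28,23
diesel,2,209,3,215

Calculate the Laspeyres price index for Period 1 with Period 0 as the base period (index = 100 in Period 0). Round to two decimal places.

Laspeyres price index uses base-period quantities as weights.
ΣP(Period 1)·Q(Period 0) = 3×106 + 28×24 + 3×209 = 318 + 672 + 627 = 1617
ΣP(Period 0)·Q(Period 0) = 4×106 + 19×24 + 2×209 = 424 + 456 + 418 = 1298
Index = 1617 / 1298 × 100 = 124.5763

124.58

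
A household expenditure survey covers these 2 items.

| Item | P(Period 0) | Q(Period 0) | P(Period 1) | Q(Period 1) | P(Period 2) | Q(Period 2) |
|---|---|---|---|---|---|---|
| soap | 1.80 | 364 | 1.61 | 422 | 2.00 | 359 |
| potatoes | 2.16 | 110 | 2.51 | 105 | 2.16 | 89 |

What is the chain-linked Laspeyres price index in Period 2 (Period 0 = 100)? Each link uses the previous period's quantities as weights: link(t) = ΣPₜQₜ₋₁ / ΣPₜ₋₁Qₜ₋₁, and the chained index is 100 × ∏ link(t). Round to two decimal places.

Link Period 0→Period 1:
ΣP(Period 1)Q(Period 0) = 1.61×364 + 2.51×110 = 586.04 + 276.1 = 862.14
ΣP(Period 0)Q(Period 0) = 1.80×364 + 2.16×110 = 655.2 + 237.6 = 892.8
link = 862.14/892.8 = 0.965659
Link Period 1→Period 2:
ΣP(Period 2)Q(Period 1) = 2.00×422 + 2.16×105 = 844 + 226.8 = 1070.8
ΣP(Period 1)Q(Period 1) = 1.61×422 + 2.51×105 = 679.42 + 263.55 = 942.97
link = 1070.8/942.97 = 1.135561
Chained index = 100 × 0.965659 × 1.135561 = 109.6564

109.66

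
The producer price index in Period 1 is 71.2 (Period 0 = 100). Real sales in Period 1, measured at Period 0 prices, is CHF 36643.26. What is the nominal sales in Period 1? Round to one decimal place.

26090.0

Nominal = Real × (Index/100) = 36643.26 × (71.2/100)
        = 36643.26 × 0.712 = 26090.0011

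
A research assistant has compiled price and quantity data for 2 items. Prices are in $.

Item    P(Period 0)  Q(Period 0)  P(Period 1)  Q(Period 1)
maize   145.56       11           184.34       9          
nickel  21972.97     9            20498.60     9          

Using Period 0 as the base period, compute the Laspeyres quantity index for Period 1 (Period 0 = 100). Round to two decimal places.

99.85

Laspeyres quantity index uses base-period prices as weights.
ΣP(Period 0)·Q(Period 1) = 145.56×9 + 21972.97×9 = 1310.04 + 197756.73 = 199066.77
ΣP(Period 0)·Q(Period 0) = 145.56×11 + 21972.97×9 = 1601.16 + 197756.73 = 199357.89
Index = 199066.77 / 199357.89 × 100 = 99.8540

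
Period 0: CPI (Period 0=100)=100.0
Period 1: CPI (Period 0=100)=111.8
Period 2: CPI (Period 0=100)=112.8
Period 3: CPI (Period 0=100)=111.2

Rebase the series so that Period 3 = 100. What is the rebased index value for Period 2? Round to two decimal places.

101.44

Rebased(Period 2) = 112.8 / 111.2 × 100 = 101.4388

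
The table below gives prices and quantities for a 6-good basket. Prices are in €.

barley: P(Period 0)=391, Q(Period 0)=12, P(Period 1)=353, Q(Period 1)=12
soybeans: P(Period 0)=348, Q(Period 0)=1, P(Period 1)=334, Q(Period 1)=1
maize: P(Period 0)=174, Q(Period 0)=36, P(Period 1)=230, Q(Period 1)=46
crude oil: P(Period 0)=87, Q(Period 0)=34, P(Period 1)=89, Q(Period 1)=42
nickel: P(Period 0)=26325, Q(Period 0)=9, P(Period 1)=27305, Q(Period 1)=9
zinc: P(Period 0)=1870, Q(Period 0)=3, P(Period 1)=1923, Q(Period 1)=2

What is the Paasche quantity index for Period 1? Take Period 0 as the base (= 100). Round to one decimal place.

Paasche quantity index uses current-period prices as weights.
ΣP(Period 1)·Q(Period 1) = 353×12 + 334×1 + 230×46 + 89×42 + 27305×9 + 1923×2 = 4236 + 334 + 10580 + 3738 + 245745 + 3846 = 268479
ΣP(Period 1)·Q(Period 0) = 353×12 + 334×1 + 230×36 + 89×34 + 27305×9 + 1923×3 = 4236 + 334 + 8280 + 3026 + 245745 + 5769 = 267390
Index = 268479 / 267390 × 100 = 100.4073

100.4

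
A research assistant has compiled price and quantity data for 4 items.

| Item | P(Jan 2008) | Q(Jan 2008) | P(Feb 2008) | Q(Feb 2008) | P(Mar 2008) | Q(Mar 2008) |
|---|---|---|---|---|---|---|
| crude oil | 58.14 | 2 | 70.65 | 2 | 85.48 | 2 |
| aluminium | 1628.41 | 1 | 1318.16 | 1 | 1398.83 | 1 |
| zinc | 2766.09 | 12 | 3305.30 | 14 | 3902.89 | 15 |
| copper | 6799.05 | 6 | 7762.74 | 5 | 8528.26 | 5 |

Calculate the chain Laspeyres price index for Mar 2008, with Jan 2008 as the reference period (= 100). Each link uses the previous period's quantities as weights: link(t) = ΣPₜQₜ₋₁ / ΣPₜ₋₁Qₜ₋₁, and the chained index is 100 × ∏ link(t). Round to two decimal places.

132.27

Link Jan 2008→Feb 2008:
ΣP(Feb 2008)Q(Jan 2008) = 70.65×2 + 1318.16×1 + 3305.30×12 + 7762.74×6 = 141.3 + 1318.16 + 39663.6 + 46576.44 = 87699.5
ΣP(Jan 2008)Q(Jan 2008) = 58.14×2 + 1628.41×1 + 2766.09×12 + 6799.05×6 = 116.28 + 1628.41 + 33193.08 + 40794.3 = 75732.07
link = 87699.5/75732.07 = 1.158023
Link Feb 2008→Mar 2008:
ΣP(Mar 2008)Q(Feb 2008) = 85.48×2 + 1398.83×1 + 3902.89×14 + 8528.26×5 = 170.96 + 1398.83 + 54640.46 + 42641.3 = 98851.55
ΣP(Feb 2008)Q(Feb 2008) = 70.65×2 + 1318.16×1 + 3305.30×14 + 7762.74×5 = 141.3 + 1318.16 + 46274.2 + 38813.7 = 86547.36
link = 98851.55/86547.36 = 1.142167
Chained index = 100 × 1.158023 × 1.142167 = 132.2656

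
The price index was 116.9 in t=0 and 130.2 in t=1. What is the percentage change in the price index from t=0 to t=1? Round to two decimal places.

Change = (130.2 − 116.9) / 116.9 × 100
       = 13.3 / 116.9 × 100 = 11.3772%

11.38%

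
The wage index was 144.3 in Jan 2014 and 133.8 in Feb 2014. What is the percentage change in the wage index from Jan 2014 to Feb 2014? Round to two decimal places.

-7.28%

Change = (133.8 − 144.3) / 144.3 × 100
       = -10.5 / 144.3 × 100 = -7.2765%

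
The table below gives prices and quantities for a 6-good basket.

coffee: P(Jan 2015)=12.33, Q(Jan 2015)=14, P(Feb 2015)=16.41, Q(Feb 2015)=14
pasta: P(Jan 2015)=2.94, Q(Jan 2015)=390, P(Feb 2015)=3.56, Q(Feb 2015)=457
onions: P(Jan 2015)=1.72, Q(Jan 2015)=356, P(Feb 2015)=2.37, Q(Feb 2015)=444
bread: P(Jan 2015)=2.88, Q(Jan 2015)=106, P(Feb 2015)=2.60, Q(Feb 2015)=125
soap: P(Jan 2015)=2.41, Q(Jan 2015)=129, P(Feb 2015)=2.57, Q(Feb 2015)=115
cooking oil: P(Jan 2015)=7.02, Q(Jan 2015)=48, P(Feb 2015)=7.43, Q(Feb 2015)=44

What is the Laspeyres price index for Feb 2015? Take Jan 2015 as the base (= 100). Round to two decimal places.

Laspeyres price index uses base-period quantities as weights.
ΣP(Feb 2015)·Q(Jan 2015) = 16.41×14 + 3.56×390 + 2.37×356 + 2.60×106 + 2.57×129 + 7.43×48 = 229.74 + 1388.4 + 843.72 + 275.6 + 331.53 + 356.64 = 3425.63
ΣP(Jan 2015)·Q(Jan 2015) = 12.33×14 + 2.94×390 + 1.72×356 + 2.88×106 + 2.41×129 + 7.02×48 = 172.62 + 1146.6 + 612.32 + 305.28 + 310.89 + 336.96 = 2884.67
Index = 3425.63 / 2884.67 × 100 = 118.7529

118.75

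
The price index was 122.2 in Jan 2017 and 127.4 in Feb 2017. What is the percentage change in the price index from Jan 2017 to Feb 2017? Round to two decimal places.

4.26%

Change = (127.4 − 122.2) / 122.2 × 100
       = 5.2 / 122.2 × 100 = 4.2553%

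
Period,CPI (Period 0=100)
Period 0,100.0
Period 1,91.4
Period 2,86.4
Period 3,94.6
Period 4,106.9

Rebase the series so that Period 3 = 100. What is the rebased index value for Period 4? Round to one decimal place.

113.0

Rebased(Period 4) = 106.9 / 94.6 × 100 = 113.0021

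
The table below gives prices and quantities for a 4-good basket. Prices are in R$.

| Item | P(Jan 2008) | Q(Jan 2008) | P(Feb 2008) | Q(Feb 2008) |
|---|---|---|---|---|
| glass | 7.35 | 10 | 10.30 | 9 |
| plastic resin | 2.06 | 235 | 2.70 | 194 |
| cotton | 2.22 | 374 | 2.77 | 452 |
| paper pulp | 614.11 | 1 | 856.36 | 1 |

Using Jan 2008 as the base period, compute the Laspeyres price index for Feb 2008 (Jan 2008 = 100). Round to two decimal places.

131.36

Laspeyres price index uses base-period quantities as weights.
ΣP(Feb 2008)·Q(Jan 2008) = 10.30×10 + 2.70×235 + 2.77×374 + 856.36×1 = 103 + 634.5 + 1035.98 + 856.36 = 2629.84
ΣP(Jan 2008)·Q(Jan 2008) = 7.35×10 + 2.06×235 + 2.22×374 + 614.11×1 = 73.5 + 484.1 + 830.28 + 614.11 = 2001.99
Index = 2629.84 / 2001.99 × 100 = 131.3613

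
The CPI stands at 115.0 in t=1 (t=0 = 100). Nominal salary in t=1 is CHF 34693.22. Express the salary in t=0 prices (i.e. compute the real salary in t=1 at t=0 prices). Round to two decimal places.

30168.02

Real = Nominal ÷ (Index/100) = 34693.22 ÷ (115.0/100)
     = 34693.22 ÷ 1.150 = 30168.0174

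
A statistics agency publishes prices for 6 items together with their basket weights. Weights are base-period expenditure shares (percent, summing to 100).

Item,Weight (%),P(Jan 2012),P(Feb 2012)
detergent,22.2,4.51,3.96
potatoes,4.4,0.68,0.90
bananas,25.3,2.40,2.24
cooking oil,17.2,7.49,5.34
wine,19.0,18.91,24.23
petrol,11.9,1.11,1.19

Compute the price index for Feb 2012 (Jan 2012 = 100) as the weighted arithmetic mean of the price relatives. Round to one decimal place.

98.3

detergent: 22.2 × (3.96/4.51) = 22.2 × 0.878049 = 19.4927
potatoes: 4.4 × (0.90/0.68) = 4.4 × 1.323529 = 5.8235
bananas: 25.3 × (2.24/2.40) = 25.3 × 0.933333 = 23.6133
cooking oil: 17.2 × (5.34/7.49) = 17.2 × 0.712951 = 12.2628
wine: 19.0 × (24.23/18.91) = 19.0 × 1.281333 = 24.3453
petrol: 11.9 × (1.19/1.11) = 11.9 × 1.072072 = 12.7577
Index = Σ wᵢ·(p₁ᵢ/p₀ᵢ) = 19.4927 + 5.8235 + 23.6133 + 12.2628 + 24.3453 + 12.7577 = 98.2953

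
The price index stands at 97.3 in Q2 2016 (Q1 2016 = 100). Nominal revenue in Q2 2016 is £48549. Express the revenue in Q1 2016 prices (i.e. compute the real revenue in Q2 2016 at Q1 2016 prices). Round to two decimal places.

49896.20

Real = Nominal ÷ (Index/100) = 48549 ÷ (97.3/100)
     = 48549 ÷ 0.973 = 49896.1973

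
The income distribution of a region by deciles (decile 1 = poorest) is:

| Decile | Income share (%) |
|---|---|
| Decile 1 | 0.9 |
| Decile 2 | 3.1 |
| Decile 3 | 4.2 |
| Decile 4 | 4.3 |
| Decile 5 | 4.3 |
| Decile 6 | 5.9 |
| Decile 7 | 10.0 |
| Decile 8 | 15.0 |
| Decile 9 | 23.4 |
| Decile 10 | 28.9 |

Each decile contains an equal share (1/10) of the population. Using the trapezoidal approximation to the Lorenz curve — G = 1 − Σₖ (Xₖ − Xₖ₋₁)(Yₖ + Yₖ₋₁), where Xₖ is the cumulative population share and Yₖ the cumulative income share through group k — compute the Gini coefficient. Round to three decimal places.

Cumulative income shares Yₖ: 0.0090, 0.0400, 0.0820, 0.1250, 0.1680, 0.2270, 0.3270, 0.4770, 0.7110, 1.0000
Σ (Xₖ−Xₖ₋₁)(Yₖ+Yₖ₋₁) = (1/10)(0.0090+0.0000) + (1/10)(0.0400+0.0090) + (1/10)(0.0820+0.0400) + (1/10)(0.1250+0.0820) + (1/10)(0.1680+0.1250) + (1/10)(0.2270+0.1680) + (1/10)(0.3270+0.2270) + (1/10)(0.4770+0.3270) + (1/10)(0.7110+0.4770) + (1/10)(1.0000+0.7110)
  = 0.0009 + 0.0049 + 0.0122 + 0.0207 + 0.0293 + 0.0395 + 0.0554 + 0.0804 + 0.1188 + 0.1711 = 0.5332
G = 1 − 0.5332 = 0.4668

0.467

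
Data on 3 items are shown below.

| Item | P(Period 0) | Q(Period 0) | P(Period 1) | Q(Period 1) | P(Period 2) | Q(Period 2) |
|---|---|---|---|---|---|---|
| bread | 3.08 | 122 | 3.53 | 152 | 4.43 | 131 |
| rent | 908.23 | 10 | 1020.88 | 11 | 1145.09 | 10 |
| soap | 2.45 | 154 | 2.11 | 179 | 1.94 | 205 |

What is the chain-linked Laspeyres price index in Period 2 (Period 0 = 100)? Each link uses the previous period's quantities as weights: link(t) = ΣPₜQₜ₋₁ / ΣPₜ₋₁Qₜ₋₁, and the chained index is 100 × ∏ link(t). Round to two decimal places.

125.00

Link Period 0→Period 1:
ΣP(Period 1)Q(Period 0) = 3.53×122 + 1020.88×10 + 2.11×154 = 430.66 + 10208.8 + 324.94 = 10964.4
ΣP(Period 0)Q(Period 0) = 3.08×122 + 908.23×10 + 2.45×154 = 375.76 + 9082.3 + 377.3 = 9835.36
link = 10964.4/9835.36 = 1.114794
Link Period 1→Period 2:
ΣP(Period 2)Q(Period 1) = 4.43×152 + 1145.09×11 + 1.94×179 = 673.36 + 12595.99 + 347.26 = 13616.61
ΣP(Period 1)Q(Period 1) = 3.53×152 + 1020.88×11 + 2.11×179 = 536.56 + 11229.68 + 377.69 = 12143.93
link = 13616.61/12143.93 = 1.121269
Chained index = 100 × 1.114794 × 1.121269 = 124.9984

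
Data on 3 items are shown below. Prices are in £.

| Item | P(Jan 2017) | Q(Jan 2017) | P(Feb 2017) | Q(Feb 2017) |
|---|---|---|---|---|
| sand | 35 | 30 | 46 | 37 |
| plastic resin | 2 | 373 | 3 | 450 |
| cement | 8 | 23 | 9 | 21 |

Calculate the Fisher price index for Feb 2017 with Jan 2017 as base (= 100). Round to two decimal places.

136.91

Laspeyres component (base-period weights):
ΣP(Feb 2017)Q(Jan 2017) = 46×30 + 3×373 + 9×23 = 1380 + 1119 + 207 = 2706
ΣP(Jan 2017)Q(Jan 2017) = 35×30 + 2×373 + 8×23 = 1050 + 746 + 184 = 1980
L = 2706 / 1980 × 100 = 136.6667
Paasche component (current-period weights):
ΣP(Feb 2017)Q(Feb 2017) = 46×37 + 3×450 + 9×21 = 1702 + 1350 + 189 = 3241
ΣP(Jan 2017)Q(Feb 2017) = 35×37 + 2×450 + 8×21 = 1295 + 900 + 168 = 2363
P = 3241 / 2363 × 100 = 137.1562
Fisher = √(L × P) = √(136.6667 × 137.1562) = 136.9112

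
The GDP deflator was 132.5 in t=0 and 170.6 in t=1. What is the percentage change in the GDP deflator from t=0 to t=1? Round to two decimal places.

28.75%

Change = (170.6 − 132.5) / 132.5 × 100
       = 38.1 / 132.5 × 100 = 28.7547%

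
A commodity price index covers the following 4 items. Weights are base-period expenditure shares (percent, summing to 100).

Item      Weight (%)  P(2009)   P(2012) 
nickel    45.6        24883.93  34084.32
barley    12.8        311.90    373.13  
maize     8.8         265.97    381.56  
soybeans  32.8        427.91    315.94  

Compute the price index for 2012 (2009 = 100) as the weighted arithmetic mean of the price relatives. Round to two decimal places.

nickel: 45.6 × (34084.32/24883.93) = 45.6 × 1.369732 = 62.4598
barley: 12.8 × (373.13/311.90) = 12.8 × 1.196313 = 15.3128
maize: 8.8 × (381.56/265.97) = 8.8 × 1.434598 = 12.6245
soybeans: 32.8 × (315.94/427.91) = 32.8 × 0.738333 = 24.2173
Index = Σ wᵢ·(p₁ᵢ/p₀ᵢ) = 62.4598 + 15.3128 + 12.6245 + 24.2173 = 114.6144

114.61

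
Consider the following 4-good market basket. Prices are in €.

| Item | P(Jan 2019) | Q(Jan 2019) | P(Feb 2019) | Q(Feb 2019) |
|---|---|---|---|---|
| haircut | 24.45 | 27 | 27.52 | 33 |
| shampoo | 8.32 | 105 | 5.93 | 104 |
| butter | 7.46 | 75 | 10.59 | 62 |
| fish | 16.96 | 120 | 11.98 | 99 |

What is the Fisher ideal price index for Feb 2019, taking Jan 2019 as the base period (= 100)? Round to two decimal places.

87.72

Laspeyres component (base-period weights):
ΣP(Feb 2019)Q(Jan 2019) = 27.52×27 + 5.93×105 + 10.59×75 + 11.98×120 = 743.04 + 622.65 + 794.25 + 1437.6 = 3597.54
ΣP(Jan 2019)Q(Jan 2019) = 24.45×27 + 8.32×105 + 7.46×75 + 16.96×120 = 660.15 + 873.6 + 559.5 + 2035.2 = 4128.45
L = 3597.54 / 4128.45 × 100 = 87.1402
Paasche component (current-period weights):
ΣP(Feb 2019)Q(Feb 2019) = 27.52×33 + 5.93×104 + 10.59×62 + 11.98×99 = 908.16 + 616.72 + 656.58 + 1186.02 = 3367.48
ΣP(Jan 2019)Q(Feb 2019) = 24.45×33 + 8.32×104 + 7.46×62 + 16.96×99 = 806.85 + 865.28 + 462.52 + 1679.04 = 3813.69
P = 3367.48 / 3813.69 × 100 = 88.2998
Fisher = √(L × P) = √(87.1402 × 88.2998) = 87.7181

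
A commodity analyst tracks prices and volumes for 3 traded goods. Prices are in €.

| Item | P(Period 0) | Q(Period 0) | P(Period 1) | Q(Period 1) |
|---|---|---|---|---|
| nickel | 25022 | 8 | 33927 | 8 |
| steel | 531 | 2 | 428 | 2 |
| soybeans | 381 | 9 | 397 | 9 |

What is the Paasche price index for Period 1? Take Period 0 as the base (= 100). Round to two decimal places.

Paasche price index uses current-period quantities as weights.
ΣP(Period 1)·Q(Period 1) = 33927×8 + 428×2 + 397×9 = 271416 + 856 + 3573 = 275845
ΣP(Period 0)·Q(Period 1) = 25022×8 + 531×2 + 381×9 = 200176 + 1062 + 3429 = 204667
Index = 275845 / 204667 × 100 = 134.7775

134.78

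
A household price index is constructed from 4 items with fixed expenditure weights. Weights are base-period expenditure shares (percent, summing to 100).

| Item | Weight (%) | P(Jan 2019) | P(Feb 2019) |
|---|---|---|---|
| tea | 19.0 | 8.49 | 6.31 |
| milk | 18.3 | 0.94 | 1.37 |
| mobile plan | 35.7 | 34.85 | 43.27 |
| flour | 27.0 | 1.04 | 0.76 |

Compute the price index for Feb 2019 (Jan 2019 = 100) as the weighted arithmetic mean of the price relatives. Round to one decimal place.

104.8

tea: 19.0 × (6.31/8.49) = 19.0 × 0.743227 = 14.1213
milk: 18.3 × (1.37/0.94) = 18.3 × 1.457447 = 26.6713
mobile plan: 35.7 × (43.27/34.85) = 35.7 × 1.241607 = 44.3254
flour: 27.0 × (0.76/1.04) = 27.0 × 0.730769 = 19.7308
Index = Σ wᵢ·(p₁ᵢ/p₀ᵢ) = 14.1213 + 26.6713 + 44.3254 + 19.7308 = 104.8487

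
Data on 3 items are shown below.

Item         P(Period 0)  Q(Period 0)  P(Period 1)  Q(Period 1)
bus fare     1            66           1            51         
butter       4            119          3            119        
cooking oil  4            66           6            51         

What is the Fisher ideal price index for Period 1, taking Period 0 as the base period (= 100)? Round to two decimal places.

Laspeyres component (base-period weights):
ΣP(Period 1)Q(Period 0) = 1×66 + 3×119 + 6×66 = 66 + 357 + 396 = 819
ΣP(Period 0)Q(Period 0) = 1×66 + 4×119 + 4×66 = 66 + 476 + 264 = 806
L = 819 / 806 × 100 = 101.6129
Paasche component (current-period weights):
ΣP(Period 1)Q(Period 1) = 1×51 + 3×119 + 6×51 = 51 + 357 + 306 = 714
ΣP(Period 0)Q(Period 1) = 1×51 + 4×119 + 4×51 = 51 + 476 + 204 = 731
P = 714 / 731 × 100 = 97.6744
Fisher = √(L × P) = √(101.6129 × 97.6744) = 99.6242

99.62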